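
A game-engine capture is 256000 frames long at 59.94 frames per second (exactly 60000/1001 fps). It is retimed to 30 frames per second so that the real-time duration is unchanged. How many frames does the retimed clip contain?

128128 frames

Target frames = source frames × (target rate / source rate) = 256000 × (30)/(60000/1001) = 256000 × 1001/2000 = 128128.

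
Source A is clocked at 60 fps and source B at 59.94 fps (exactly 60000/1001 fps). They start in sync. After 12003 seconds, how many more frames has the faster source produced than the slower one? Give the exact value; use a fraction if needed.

720180/1001 frames

A emits 60 × 12003 = 720180 frames; B emits 60000/1001 × 12003 = 720180000/1001.
Difference = 720180/1001 frames (≈ 719.4605); B is behind A.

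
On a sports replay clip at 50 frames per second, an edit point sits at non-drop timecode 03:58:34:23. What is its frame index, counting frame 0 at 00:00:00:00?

715723

Total seconds to the label: (3 × 3600 + 58 × 60 + 34) = 14314.
Frame index = 14314 × 50 + 23 = 715723.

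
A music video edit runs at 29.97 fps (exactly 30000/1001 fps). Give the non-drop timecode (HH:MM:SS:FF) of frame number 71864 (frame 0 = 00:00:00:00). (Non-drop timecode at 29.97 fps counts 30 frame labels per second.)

00:39:55:14

71864 ÷ 30 = 2395 full seconds, remainder 14 frames.
2395 s = 0 h 39 min 55 s.
Timecode: 00:39:55:14.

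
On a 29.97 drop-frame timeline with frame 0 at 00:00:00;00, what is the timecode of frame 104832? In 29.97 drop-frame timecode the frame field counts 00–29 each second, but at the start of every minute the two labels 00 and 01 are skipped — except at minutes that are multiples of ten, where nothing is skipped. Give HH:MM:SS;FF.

00:58:17;28

Ten DF minutes hold 17982 frames, so frame 104832 lies in block 5 (frames 89910–107891) with 14922 frames into that block.
The block's first minute is 1800 frames and the rest 1798 each; 14922 frames reaches minute 8, so 5 × 18 + 8 × 2 = 106 labels have been skipped so far.
Adding those back, label number 104832 + 106 = 104938 at 30 labels/s is 3497 s + 28 f = 0 h 58 min 17 s frame 28, i.e. 00:58:17;28.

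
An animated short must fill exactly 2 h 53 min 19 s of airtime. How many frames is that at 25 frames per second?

2 h 53 min 19 s = 10399 s.
Frames = 10399 × 25 = 259975.

259975 frames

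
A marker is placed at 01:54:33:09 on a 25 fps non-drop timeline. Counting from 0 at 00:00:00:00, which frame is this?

171834

Total seconds to the label: (1 × 3600 + 54 × 60 + 33) = 6873.
Frame index = 6873 × 25 + 9 = 171834.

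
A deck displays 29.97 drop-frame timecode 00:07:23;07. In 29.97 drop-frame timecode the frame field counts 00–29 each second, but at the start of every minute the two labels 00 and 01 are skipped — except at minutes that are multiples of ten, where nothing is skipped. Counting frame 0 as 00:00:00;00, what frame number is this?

Complete 10-minute blocks: 0, each 17982 frames → 0.
Remaining 7 whole minutes in the current block: 1800 + 6 × 1798 = 12588 frames.
Within the current minute: 23 × 30 + 7 − 2 = 695 (labels ;00/;01 skipped at this minute). Total = 0 + 12588 + 695 = 13283.

13283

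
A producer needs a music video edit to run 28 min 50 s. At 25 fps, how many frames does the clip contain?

28 min 50 s = 1730 s.
Frames = 1730 × 25 = 43250.

43250 frames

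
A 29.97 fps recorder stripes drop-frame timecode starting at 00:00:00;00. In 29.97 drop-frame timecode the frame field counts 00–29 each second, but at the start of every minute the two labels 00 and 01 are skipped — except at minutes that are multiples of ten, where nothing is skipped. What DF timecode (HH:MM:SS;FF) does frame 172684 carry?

01:36:01;28

Each 10-minute DF block holds 10 × 60 × 30 − 9 × 2 = 17982 frames. 172684 ÷ 17982 → 9 full blocks, remainder 10846.
Within the partial block the first minute is 1800 frames and each further minute 1798, so 6 further minute boundaries passed. Total skipped labels = 18 × 9 + 2 × 6 = 174.
Non-drop label index = 172684 + 174 = 172858; at 30 labels/s that is 01:36:01:28, i.e. DF 01:36:01;28.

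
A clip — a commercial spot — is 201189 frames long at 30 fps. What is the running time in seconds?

6706.3 seconds

Running time = 201189 / (30) = 6706.3 s.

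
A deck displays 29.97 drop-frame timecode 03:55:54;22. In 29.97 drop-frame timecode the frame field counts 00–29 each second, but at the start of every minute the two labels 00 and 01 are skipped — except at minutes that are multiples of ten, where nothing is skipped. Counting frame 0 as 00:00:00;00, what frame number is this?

As if non-drop at 30 labels/s: (3 × 3600 + 55 × 60 + 54) × 30 + 22 = 424642.
Minute boundaries passed: 235; those not divisible by 10: 235 − 23 = 212; dropped labels = 2 × 212 = 424.
Actual frame index = 424642 − 424 = 424218.

424218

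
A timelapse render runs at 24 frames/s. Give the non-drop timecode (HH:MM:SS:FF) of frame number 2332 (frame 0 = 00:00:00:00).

00:01:37:04

2332 ÷ 24 = 97 full seconds, remainder 4 frames.
97 s = 0 h 1 min 37 s.
Timecode: 00:01:37:04.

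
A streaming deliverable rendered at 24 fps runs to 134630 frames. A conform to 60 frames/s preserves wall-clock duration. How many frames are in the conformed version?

Target frames = source frames × (target rate / source rate) = 134630 × (60)/(24) = 134630 × 5/2 = 336575.

336575 frames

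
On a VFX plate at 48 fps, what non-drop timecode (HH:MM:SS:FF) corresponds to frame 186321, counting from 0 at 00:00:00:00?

186321 ÷ 48 = 3881 full seconds, remainder 33 frames.
3881 s = 1 h 4 min 41 s.
Timecode: 01:04:41:33.

01:04:41:33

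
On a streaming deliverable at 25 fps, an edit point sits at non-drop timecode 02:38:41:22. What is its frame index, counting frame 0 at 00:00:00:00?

Total seconds to the label: (2 × 3600 + 38 × 60 + 41) = 9521.
Frame index = 9521 × 25 + 22 = 238047.

238047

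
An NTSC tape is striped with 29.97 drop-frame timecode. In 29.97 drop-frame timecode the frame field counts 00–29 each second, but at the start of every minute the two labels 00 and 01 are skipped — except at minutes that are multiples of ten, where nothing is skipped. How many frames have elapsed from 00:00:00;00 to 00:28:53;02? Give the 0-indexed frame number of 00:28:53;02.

As if non-drop at 30 labels/s: (0 × 3600 + 28 × 60 + 53) × 30 + 2 = 51992.
Minute boundaries passed: 28; those not divisible by 10: 28 − 2 = 26; dropped labels = 2 × 26 = 52.
Actual frame index = 51992 − 52 = 51940.

51940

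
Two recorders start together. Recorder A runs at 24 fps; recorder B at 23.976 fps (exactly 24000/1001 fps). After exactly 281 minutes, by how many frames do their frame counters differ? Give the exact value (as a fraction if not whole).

281 min = 16860 s.
A emits 24 × 16860 = 404640 frames; B emits 24000/1001 × 16860 = 404640000/1001.
Difference = 404640/1001 frames (≈ 404.2358); B is behind A.

404640/1001 frames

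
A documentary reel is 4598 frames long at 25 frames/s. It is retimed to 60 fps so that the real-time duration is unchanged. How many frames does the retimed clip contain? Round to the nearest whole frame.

11035 frames

Frames at target rate = 4598 × (60) / (25) = 55176/5 ≈ 11035.200.
Nearest whole frame: 11035.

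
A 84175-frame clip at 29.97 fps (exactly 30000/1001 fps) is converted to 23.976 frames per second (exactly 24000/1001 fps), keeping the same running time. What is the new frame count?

67340 frames

Target frames = source frames × (target rate / source rate) = 84175 × (24000/1001)/(30000/1001) = 84175 × 4/5 = 67340.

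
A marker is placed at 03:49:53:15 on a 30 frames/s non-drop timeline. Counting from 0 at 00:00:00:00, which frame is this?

Total seconds to the label: (3 × 3600 + 49 × 60 + 53) = 13793.
Frame index = 13793 × 30 + 15 = 413805.

frame 413805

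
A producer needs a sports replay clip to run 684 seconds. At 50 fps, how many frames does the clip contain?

Frames = 684 × 50 = 34200.

34200 frames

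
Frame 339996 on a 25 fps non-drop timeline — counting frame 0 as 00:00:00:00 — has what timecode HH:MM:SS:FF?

03:46:39:21

339996 ÷ 25 = 13599 full seconds, remainder 21 frames.
13599 s = 3 h 46 min 39 s.
Timecode: 03:46:39:21.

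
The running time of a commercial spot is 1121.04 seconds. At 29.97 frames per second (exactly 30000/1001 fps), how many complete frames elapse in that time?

33597 frames

Frames = 1121.04 × 30000/1001 = 33631200/1001 ≈ 33597.6024.
Complete frames: 33597.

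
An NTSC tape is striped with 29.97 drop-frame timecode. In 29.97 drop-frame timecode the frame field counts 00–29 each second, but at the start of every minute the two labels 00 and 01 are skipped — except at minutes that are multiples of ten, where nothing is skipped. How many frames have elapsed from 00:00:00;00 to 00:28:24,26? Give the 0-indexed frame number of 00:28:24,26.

51094

Complete 10-minute blocks: 2, each 17982 frames → 35964.
Remaining 8 whole minutes in the current block: 1800 + 7 × 1798 = 14386 frames.
Within the current minute: 24 × 30 + 26 − 2 = 744 (labels ;00/;01 skipped at this minute). Total = 35964 + 14386 + 744 = 51094.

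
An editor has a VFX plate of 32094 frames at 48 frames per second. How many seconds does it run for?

668.625 seconds

Running time = 32094 / (48) = 668.625 s.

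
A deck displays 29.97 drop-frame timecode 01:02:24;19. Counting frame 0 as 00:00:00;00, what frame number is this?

Complete 10-minute blocks: 6, each 17982 frames → 107892.
Remaining 2 whole minutes in the current block: 1800 + 1 × 1798 = 3598 frames.
Within the current minute: 24 × 30 + 19 − 2 = 737 (labels ;00/;01 skipped at this minute). Total = 107892 + 3598 + 737 = 112227.

112227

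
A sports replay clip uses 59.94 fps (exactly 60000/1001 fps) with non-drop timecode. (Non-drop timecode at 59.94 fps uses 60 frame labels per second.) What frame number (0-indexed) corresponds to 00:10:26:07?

Total seconds to the label: (0 × 3600 + 10 × 60 + 26) = 626.
Frame index = 626 × 60 + 7 = 37567.

37567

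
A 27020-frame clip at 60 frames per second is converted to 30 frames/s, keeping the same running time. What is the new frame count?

13510 frames

Target frames = source frames × (target rate / source rate) = 27020 × (30)/(60) = 27020 × 1/2 = 13510.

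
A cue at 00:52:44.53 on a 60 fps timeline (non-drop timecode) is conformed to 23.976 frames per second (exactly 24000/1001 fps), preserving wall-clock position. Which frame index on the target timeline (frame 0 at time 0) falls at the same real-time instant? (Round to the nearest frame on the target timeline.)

Source frame index: (0×3600 + 52×60 + 44) × 60 + 53 = 189893.
Real time: 189893 / (60) = 189893/60 s.
Target frame: (189893/60) × (24000/1001) = 6905200/91 ≈ 75881.319 → 75881.

frame 75881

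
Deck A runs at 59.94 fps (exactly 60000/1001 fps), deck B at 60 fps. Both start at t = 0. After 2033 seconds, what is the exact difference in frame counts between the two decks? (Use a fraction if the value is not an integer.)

A emits 60000/1001 × 2033 = 121980000/1001 frames; B emits 60 × 2033 = 121980.
Difference = 121980/1001 frames (≈ 121.8581); B is ahead of A.

121980/1001 frames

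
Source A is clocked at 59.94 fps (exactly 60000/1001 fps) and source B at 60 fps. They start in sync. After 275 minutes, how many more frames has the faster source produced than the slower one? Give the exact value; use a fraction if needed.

90000/91 frames

275 min = 16500 s.
A emits 60000/1001 × 16500 = 90000000/91 frames; B emits 60 × 16500 = 990000.
Difference = 90000/91 frames (≈ 989.0110); B is ahead of A.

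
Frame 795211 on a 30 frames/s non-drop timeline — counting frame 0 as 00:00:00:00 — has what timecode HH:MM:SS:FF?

795211 ÷ 30 = 26507 full seconds, remainder 1 frame.
26507 s = 7 h 21 min 47 s.
Timecode: 07:21:47:01.

07:21:47:01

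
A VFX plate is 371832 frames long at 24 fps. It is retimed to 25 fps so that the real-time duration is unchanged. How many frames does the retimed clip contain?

Target frames = source frames × (target rate / source rate) = 371832 × (25)/(24) = 371832 × 25/24 = 387325.

387325 frames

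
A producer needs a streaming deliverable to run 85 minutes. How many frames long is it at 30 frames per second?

85 min = 5100 s.
Frames = 5100 × 30 = 153000.

153000 frames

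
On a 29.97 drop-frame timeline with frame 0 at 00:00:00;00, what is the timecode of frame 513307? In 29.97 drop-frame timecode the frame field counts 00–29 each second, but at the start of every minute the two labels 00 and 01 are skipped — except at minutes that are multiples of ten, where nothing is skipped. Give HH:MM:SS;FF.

Ten DF minutes hold 17982 frames, so frame 513307 lies in block 28 (frames 503496–521477) with 9811 frames into that block.
The block's first minute is 1800 frames and the rest 1798 each; 9811 frames reaches minute 5, so 28 × 18 + 5 × 2 = 514 labels have been skipped so far.
Adding those back, label number 513307 + 514 = 513821 at 30 labels/s is 17127 s + 11 f = 4 h 45 min 27 s frame 11, i.e. 04:45:27;11.

04:45:27;11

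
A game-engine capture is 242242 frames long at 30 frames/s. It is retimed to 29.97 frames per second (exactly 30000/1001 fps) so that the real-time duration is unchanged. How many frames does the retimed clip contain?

242000 frames

Target frames = source frames × (target rate / source rate) = 242242 × (30000/1001)/(30) = 242242 × 1000/1001 = 242000.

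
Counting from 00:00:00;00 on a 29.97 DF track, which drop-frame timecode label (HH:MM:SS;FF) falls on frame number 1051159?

Each 10-minute DF block holds 10 × 60 × 30 − 9 × 2 = 17982 frames. 1051159 ÷ 17982 → 58 full blocks, remainder 8203.
Within the partial block the first minute is 1800 frames and each further minute 1798, so 4 further minute boundaries passed. Total skipped labels = 18 × 58 + 2 × 4 = 1052.
Non-drop label index = 1051159 + 1052 = 1052211; at 30 labels/s that is 09:44:33:21, i.e. DF 09:44:33;21.

09:44:33;21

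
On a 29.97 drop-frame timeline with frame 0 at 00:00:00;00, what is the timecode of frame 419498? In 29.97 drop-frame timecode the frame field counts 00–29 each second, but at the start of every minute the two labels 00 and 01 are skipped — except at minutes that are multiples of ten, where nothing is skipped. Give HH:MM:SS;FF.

03:53:17;08

Each 10-minute DF block holds 10 × 60 × 30 − 9 × 2 = 17982 frames. 419498 ÷ 17982 → 23 full blocks, remainder 5912.
Within the partial block the first minute is 1800 frames and each further minute 1798, so 3 further minute boundaries passed. Total skipped labels = 18 × 23 + 2 × 3 = 420.
Non-drop label index = 419498 + 420 = 419918; at 30 labels/s that is 03:53:17:08, i.e. DF 03:53:17;08.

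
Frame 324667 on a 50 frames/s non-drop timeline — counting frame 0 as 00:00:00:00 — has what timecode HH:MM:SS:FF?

01:48:13:17

324667 ÷ 50 = 6493 full seconds, remainder 17 frames.
6493 s = 1 h 48 min 13 s.
Timecode: 01:48:13:17.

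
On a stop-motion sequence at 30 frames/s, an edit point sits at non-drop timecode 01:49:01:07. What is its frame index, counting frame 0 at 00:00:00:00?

frame 196237

Total seconds to the label: (1 × 3600 + 49 × 60 + 1) = 6541.
Frame index = 6541 × 30 + 7 = 196237.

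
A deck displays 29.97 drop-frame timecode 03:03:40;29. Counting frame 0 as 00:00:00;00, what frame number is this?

Complete 10-minute blocks: 18, each 17982 frames → 323676.
Remaining 3 whole minutes in the current block: 1800 + 2 × 1798 = 5396 frames.
Within the current minute: 40 × 30 + 29 − 2 = 1227 (labels ;00/;01 skipped at this minute). Total = 323676 + 5396 + 1227 = 330299.

330299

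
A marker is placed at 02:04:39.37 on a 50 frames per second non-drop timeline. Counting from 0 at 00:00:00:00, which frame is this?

Total seconds to the label: (2 × 3600 + 4 × 60 + 39) = 7479.
Frame index = 7479 × 50 + 37 = 373987.

373987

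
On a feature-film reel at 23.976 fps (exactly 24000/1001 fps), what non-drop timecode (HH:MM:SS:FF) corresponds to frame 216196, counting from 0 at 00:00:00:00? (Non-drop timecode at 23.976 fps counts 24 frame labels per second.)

216196 ÷ 24 = 9008 full seconds, remainder 4 frames.
9008 s = 2 h 30 min 8 s.
Timecode: 02:30:08:04.

02:30:08:04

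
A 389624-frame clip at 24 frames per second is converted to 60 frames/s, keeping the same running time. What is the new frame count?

974060 frames

Frames at target rate = 389624 × (60) / (24) = 974060.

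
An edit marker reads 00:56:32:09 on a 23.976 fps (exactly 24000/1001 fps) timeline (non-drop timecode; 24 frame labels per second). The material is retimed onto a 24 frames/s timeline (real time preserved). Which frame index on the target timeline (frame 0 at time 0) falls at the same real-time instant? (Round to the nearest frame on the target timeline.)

frame 81498

Source frame index: (0×3600 + 56×60 + 32) × 24 + 9 = 81417.
Real time: 81417 / (24000/1001) = 27166139/8000 s.
Target frame: (27166139/8000) × (24) = 81498417/1000 ≈ 81498.417 → 81498.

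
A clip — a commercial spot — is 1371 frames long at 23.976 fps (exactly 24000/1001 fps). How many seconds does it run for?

57.182125 seconds

Running time = 1371 / (24000/1001) = 57.182125 s.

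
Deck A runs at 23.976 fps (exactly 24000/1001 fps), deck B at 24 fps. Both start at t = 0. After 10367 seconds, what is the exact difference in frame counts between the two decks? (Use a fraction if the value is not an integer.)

35544/143 frames

A emits 24000/1001 × 10367 = 35544000/143 frames; B emits 24 × 10367 = 248808.
Difference = 35544/143 frames (≈ 248.5594); B is ahead of A.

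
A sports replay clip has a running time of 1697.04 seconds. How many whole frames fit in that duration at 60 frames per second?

101822 frames

Frames = 1697.04 × 60 = 509112/5 ≈ 101822.4000.
Complete frames: 101822.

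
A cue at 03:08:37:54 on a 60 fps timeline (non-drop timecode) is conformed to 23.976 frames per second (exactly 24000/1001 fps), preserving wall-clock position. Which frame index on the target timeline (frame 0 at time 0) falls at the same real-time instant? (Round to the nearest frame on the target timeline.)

frame 271358

Source frame index: (3×3600 + 8×60 + 37) × 60 + 54 = 679074.
Real time: 679074 / (60) = 113179/10 s.
Target frame: (113179/10) × (24000/1001) = 24693600/91 ≈ 271358.242 → 271358.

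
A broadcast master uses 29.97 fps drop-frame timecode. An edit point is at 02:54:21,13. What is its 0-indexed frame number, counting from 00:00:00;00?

Complete 10-minute blocks: 17, each 17982 frames → 305694.
Remaining 4 whole minutes in the current block: 1800 + 3 × 1798 = 7194 frames.
Within the current minute: 21 × 30 + 13 − 2 = 641 (labels ;00/;01 skipped at this minute). Total = 305694 + 7194 + 641 = 313529.

313529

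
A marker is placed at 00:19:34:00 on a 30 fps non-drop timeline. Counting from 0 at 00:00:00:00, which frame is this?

Total seconds to the label: (0 × 3600 + 19 × 60 + 34) = 1174.
Frame index = 1174 × 30 + 0 = 35220.

frame 35220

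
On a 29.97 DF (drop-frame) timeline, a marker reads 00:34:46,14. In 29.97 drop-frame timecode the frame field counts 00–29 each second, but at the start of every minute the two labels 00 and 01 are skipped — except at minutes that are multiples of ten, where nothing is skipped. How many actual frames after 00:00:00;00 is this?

As if non-drop at 30 labels/s: (0 × 3600 + 34 × 60 + 46) × 30 + 14 = 62594.
Minute boundaries passed: 34; those not divisible by 10: 34 − 3 = 31; dropped labels = 2 × 31 = 62.
Actual frame index = 62594 − 62 = 62532.

62532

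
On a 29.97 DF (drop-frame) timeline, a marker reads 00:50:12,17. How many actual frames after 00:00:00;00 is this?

90287

As if non-drop at 30 labels/s: (0 × 3600 + 50 × 60 + 12) × 30 + 17 = 90377.
Minute boundaries passed: 50; those not divisible by 10: 50 − 5 = 45; dropped labels = 2 × 45 = 90.
Actual frame index = 90377 − 90 = 90287.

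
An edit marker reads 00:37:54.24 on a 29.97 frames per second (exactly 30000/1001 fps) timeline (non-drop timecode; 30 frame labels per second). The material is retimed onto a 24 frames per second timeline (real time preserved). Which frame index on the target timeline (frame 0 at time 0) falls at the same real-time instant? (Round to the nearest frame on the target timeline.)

Source frame index: (0×3600 + 37×60 + 54) × 30 + 24 = 68244.
Real time: 68244 / (30000/1001) = 5692687/2500 s.
Target frame: (5692687/2500) × (24) = 34156122/625 ≈ 54649.795 → 54650.

frame 54650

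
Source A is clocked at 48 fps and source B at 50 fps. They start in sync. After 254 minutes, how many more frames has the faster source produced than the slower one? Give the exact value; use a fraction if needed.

30480 frames

254 min = 15240 s.
A emits 48 × 15240 = 731520 frames; B emits 50 × 15240 = 762000.
Difference = 30480 frames; B is ahead of A.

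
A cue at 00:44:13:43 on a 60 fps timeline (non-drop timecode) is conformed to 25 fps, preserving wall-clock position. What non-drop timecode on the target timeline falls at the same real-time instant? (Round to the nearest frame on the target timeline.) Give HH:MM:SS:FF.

Source frame index: (0×3600 + 44×60 + 13) × 60 + 43 = 159223.
Real time: 159223 / (60) = 159223/60 s.
Target frame: (159223/60) × (25) = 796115/12 ≈ 66342.917 → 66343.
At 25 labels/s: frame 66343 → 00:44:13:18.

00:44:13:18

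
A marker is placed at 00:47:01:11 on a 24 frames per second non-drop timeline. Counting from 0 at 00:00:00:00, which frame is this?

Total seconds to the label: (0 × 3600 + 47 × 60 + 1) = 2821.
Frame index = 2821 × 24 + 11 = 67715.

frame 67715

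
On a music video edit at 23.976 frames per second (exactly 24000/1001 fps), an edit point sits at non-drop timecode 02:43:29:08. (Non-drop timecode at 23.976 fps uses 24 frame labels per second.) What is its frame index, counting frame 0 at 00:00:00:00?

frame 235424

Total seconds to the label: (2 × 3600 + 43 × 60 + 29) = 9809.
Frame index = 9809 × 24 + 8 = 235424.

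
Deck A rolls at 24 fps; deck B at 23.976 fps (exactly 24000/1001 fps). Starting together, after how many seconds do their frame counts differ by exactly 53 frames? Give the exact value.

53053/24 seconds

The gap grows by |24000/1001 − 24| = 24/1001 frames per second.
Time for a 53-frame gap: 53 ÷ (24/1001) = 53053/24 s.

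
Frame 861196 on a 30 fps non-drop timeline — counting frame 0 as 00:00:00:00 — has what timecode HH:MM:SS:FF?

07:58:26:16

861196 ÷ 30 = 28706 full seconds, remainder 16 frames.
28706 s = 7 h 58 min 26 s.
Timecode: 07:58:26:16.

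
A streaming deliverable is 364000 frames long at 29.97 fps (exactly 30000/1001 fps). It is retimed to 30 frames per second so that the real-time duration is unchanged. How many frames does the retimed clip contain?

Target frames = source frames × (target rate / source rate) = 364000 × (30)/(30000/1001) = 364000 × 1001/1000 = 364364.

364364 frames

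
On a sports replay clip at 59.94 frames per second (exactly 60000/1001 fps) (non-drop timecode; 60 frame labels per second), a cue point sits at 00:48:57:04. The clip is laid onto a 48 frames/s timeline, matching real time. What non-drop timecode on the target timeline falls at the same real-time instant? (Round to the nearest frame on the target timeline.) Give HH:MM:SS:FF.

Source frame index: (0×3600 + 48×60 + 57) × 60 + 4 = 176224.
Real time: 176224 / (60000/1001) = 5512507/1875 s.
Target frame: (5512507/1875) × (48) = 88200112/625 ≈ 141120.179 → 141120.
At 48 labels/s: frame 141120 → 00:49:00:00.

00:49:00:00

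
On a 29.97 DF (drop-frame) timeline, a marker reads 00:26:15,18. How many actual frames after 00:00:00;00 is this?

Complete 10-minute blocks: 2, each 17982 frames → 35964.
Remaining 6 whole minutes in the current block: 1800 + 5 × 1798 = 10790 frames.
Within the current minute: 15 × 30 + 18 − 2 = 466 (labels ;00/;01 skipped at this minute). Total = 35964 + 10790 + 466 = 47220.

47220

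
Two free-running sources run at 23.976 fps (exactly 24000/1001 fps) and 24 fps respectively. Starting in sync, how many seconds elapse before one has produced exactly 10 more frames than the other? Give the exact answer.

The gap grows by |24 − 24000/1001| = 24/1001 frames per second.
Time for a 10-frame gap: 10 ÷ (24/1001) = 5005/12 s.

5005/12 seconds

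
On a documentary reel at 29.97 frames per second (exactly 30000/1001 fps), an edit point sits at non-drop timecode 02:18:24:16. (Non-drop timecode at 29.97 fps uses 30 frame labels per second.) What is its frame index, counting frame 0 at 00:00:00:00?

Total seconds to the label: (2 × 3600 + 18 × 60 + 24) = 8304.
Frame index = 8304 × 30 + 16 = 249136.

249136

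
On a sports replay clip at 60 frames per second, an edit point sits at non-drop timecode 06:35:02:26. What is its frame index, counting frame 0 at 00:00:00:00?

frame 1422146

Total seconds to the label: (6 × 3600 + 35 × 60 + 2) = 23702.
Frame index = 23702 × 60 + 26 = 1422146.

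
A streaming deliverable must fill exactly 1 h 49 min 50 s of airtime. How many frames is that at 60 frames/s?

1 h 49 min 50 s = 6590 s.
Frames = 6590 × 60 = 395400.

395400 frames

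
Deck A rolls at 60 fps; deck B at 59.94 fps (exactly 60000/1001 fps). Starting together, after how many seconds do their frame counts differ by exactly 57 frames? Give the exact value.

950.95 seconds

The gap grows by |60000/1001 − 60| = 60/1001 frames per second.
Time for a 57-frame gap: 57 ÷ (60/1001) = 950.95 s.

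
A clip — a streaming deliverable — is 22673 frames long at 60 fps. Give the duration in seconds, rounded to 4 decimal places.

377.8833 seconds

Running time = 22673 × 1/60 = 22673/60 s ≈ 377.8833 s.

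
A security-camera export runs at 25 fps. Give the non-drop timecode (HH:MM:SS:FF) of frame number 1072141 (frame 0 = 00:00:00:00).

1072141 ÷ 25 = 42885 full seconds, remainder 16 frames.
42885 s = 11 h 54 min 45 s.
Timecode: 11:54:45:16.

11:54:45:16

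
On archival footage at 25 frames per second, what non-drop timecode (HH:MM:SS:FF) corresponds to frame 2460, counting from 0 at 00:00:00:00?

2460 ÷ 25 = 98 full seconds, remainder 10 frames.
98 s = 0 h 1 min 38 s.
Timecode: 00:01:38:10.

00:01:38:10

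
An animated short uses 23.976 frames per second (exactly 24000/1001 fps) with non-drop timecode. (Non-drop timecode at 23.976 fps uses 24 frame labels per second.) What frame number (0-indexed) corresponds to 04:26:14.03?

383379

Total seconds to the label: (4 × 3600 + 26 × 60 + 14) = 15974.
Frame index = 15974 × 24 + 3 = 383379.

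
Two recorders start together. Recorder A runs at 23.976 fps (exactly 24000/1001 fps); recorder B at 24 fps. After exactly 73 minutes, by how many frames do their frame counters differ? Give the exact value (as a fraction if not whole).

105120/1001 frames

73 min = 4380 s.
A emits 24000/1001 × 4380 = 105120000/1001 frames; B emits 24 × 4380 = 105120.
Difference = 105120/1001 frames (≈ 105.0150); B is ahead of A.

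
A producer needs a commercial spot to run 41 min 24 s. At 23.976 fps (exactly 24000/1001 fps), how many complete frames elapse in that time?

59556 frames

41 min 24 s = 2484 s.
Frames = 2484 × 24000/1001 = 59616000/1001 ≈ 59556.4436.
Complete frames: 59556.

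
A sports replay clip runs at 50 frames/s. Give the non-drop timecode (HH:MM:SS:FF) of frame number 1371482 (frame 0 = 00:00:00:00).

07:37:09:32

1371482 ÷ 50 = 27429 full seconds, remainder 32 frames.
27429 s = 7 h 37 min 9 s.
Timecode: 07:37:09:32.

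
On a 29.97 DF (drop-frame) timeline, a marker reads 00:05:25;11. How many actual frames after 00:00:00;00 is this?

9751

As if non-drop at 30 labels/s: (0 × 3600 + 5 × 60 + 25) × 30 + 11 = 9761.
Minute boundaries passed: 5; those not divisible by 10: 5 − 0 = 5; dropped labels = 2 × 5 = 10.
Actual frame index = 9761 − 10 = 9751.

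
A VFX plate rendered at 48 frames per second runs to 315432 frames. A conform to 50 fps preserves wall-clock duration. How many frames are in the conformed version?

328575 frames

Target frames = source frames × (target rate / source rate) = 315432 × (50)/(48) = 315432 × 25/24 = 328575.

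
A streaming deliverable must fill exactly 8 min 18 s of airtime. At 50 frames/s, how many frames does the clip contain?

8 min 18 s = 498 s.
Frames = 498 × 50 = 24900.

24900 frames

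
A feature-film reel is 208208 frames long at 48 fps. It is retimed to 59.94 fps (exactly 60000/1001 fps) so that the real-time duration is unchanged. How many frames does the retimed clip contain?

260000 frames

Target frames = source frames × (target rate / source rate) = 208208 × (60000/1001)/(48) = 208208 × 1250/1001 = 260000.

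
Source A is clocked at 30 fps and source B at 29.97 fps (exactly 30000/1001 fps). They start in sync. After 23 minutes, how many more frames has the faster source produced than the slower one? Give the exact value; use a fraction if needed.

23 min = 1380 s.
A emits 30 × 1380 = 41400 frames; B emits 30000/1001 × 1380 = 41400000/1001.
Difference = 41400/1001 frames (≈ 41.3586); B is behind A.

41400/1001 frames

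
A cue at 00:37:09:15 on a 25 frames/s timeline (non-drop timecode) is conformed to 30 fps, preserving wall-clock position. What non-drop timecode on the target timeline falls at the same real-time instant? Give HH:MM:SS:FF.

00:37:09:18

Source frame index: (0×3600 + 37×60 + 9) × 25 + 15 = 55740.
Real time: 55740 / (25) = 11148/5 s.
Target frame: (11148/5) × (30) = 66888.
At 30 labels/s: frame 66888 → 00:37:09:18.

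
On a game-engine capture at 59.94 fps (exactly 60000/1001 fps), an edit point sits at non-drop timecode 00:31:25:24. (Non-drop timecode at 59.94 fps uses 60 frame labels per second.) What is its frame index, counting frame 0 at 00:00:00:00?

frame 113124

Total seconds to the label: (0 × 3600 + 31 × 60 + 25) = 1885.
Frame index = 1885 × 60 + 24 = 113124.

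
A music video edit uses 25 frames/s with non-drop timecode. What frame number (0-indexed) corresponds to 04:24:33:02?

396827

Total seconds to the label: (4 × 3600 + 24 × 60 + 33) = 15873.
Frame index = 15873 × 25 + 2 = 396827.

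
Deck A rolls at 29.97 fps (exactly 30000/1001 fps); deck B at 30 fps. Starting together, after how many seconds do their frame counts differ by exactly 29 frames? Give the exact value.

29029/30 seconds

The gap grows by |30 − 30000/1001| = 30/1001 frames per second.
Time for a 29-frame gap: 29 ÷ (30/1001) = 29029/30 s.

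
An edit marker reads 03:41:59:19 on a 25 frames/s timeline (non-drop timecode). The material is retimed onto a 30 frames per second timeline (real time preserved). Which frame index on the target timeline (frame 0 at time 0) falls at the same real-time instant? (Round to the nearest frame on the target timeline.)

frame 399593

Source frame index: (3×3600 + 41×60 + 59) × 25 + 19 = 332994.
Real time: 332994 / (25) = 332994/25 s.
Target frame: (332994/25) × (30) = 1997964/5 ≈ 399592.800 → 399593.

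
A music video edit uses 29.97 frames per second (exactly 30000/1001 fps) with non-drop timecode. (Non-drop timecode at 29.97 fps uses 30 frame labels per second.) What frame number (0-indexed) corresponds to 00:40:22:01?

frame 72661

Total seconds to the label: (0 × 3600 + 40 × 60 + 22) = 2422.
Frame index = 2422 × 30 + 1 = 72661.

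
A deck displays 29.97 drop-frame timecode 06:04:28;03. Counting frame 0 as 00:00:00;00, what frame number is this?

655387

As if non-drop at 30 labels/s: (6 × 3600 + 4 × 60 + 28) × 30 + 3 = 656043.
Minute boundaries passed: 364; those not divisible by 10: 364 − 36 = 328; dropped labels = 2 × 328 = 656.
Actual frame index = 656043 − 656 = 655387.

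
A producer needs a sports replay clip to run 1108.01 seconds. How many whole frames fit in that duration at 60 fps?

66480 frames

Frames = 1108.01 × 60 = 332403/5 ≈ 66480.6000.
Complete frames: 66480.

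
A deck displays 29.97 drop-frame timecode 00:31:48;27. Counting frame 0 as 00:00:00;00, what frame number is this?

As if non-drop at 30 labels/s: (0 × 3600 + 31 × 60 + 48) × 30 + 27 = 57267.
Minute boundaries passed: 31; those not divisible by 10: 31 − 3 = 28; dropped labels = 2 × 28 = 56.
Actual frame index = 57267 − 56 = 57211.

57211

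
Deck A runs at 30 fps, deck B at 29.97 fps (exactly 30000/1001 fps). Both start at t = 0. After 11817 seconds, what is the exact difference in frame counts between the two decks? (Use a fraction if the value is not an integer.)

A emits 30 × 11817 = 354510 frames; B emits 30000/1001 × 11817 = 27270000/77.
Difference = 27270/77 frames (≈ 354.1558); B is behind A.

27270/77 frames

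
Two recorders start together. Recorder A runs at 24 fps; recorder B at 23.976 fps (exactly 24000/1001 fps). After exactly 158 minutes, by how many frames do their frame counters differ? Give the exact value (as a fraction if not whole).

158 min = 9480 s.
A emits 24 × 9480 = 227520 frames; B emits 24000/1001 × 9480 = 227520000/1001.
Difference = 227520/1001 frames (≈ 227.2927); B is behind A.

227520/1001 frames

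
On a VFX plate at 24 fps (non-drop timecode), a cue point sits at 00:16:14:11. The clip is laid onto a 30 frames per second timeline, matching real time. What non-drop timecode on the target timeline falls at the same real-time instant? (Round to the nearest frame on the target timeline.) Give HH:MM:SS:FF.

Source frame index: (0×3600 + 16×60 + 14) × 24 + 11 = 23387.
Real time: 23387 / (24) = 23387/24 s.
Target frame: (23387/24) × (30) = 116935/4 ≈ 29233.750 → 29234.
At 30 labels/s: frame 29234 → 00:16:14:14.

00:16:14:14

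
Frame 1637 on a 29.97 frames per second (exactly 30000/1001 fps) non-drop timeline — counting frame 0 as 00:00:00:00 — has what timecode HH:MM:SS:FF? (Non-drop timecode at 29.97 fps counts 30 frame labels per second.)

00:00:54:17

1637 ÷ 30 = 54 full seconds, remainder 17 frames.
54 s = 0 h 0 min 54 s.
Timecode: 00:00:54:17.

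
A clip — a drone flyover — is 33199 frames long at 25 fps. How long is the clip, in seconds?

1327.96 seconds

Running time = 33199 / (25) = 1327.96 s.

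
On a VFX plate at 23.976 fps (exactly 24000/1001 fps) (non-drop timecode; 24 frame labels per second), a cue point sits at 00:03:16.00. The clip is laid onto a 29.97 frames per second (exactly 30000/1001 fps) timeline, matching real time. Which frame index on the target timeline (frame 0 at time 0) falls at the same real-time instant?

Source frame index: (0×3600 + 3×60 + 16) × 24 + 0 = 4704.
Real time: 4704 / (24000/1001) = 49049/250 s.
Target frame: (49049/250) × (30000/1001) = 5880.

frame 5880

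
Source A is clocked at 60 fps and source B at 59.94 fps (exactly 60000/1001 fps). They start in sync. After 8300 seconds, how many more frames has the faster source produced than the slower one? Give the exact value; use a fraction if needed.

A emits 60 × 8300 = 498000 frames; B emits 60000/1001 × 8300 = 498000000/1001.
Difference = 498000/1001 frames (≈ 497.5025); B is behind A.

498000/1001 frames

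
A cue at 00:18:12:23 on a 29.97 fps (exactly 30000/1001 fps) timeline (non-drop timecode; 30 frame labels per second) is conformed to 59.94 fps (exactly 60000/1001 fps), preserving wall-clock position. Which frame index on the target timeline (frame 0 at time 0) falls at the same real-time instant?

Source frame index: (0×3600 + 18×60 + 12) × 30 + 23 = 32783.
Real time: 32783 / (30000/1001) = 32815783/30000 s.
Target frame: (32815783/30000) × (60000/1001) = 65566.

frame 65566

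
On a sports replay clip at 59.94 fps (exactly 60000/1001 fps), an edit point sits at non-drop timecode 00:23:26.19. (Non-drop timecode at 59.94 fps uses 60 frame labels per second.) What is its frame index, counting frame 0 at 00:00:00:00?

Total seconds to the label: (0 × 3600 + 23 × 60 + 26) = 1406.
Frame index = 1406 × 60 + 19 = 84379.

frame 84379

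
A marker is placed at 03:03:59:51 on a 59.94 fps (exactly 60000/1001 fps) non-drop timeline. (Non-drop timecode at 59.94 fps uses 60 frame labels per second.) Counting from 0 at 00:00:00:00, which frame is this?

Total seconds to the label: (3 × 3600 + 3 × 60 + 59) = 11039.
Frame index = 11039 × 60 + 51 = 662391.

662391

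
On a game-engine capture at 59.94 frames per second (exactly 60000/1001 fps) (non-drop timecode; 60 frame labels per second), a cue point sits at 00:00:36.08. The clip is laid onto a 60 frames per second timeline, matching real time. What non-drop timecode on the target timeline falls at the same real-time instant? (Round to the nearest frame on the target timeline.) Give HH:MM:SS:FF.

Source frame index: (0×3600 + 0×60 + 36) × 60 + 8 = 2168.
Real time: 2168 / (60000/1001) = 271271/7500 s.
Target frame: (271271/7500) × (60) = 271271/125 ≈ 2170.168 → 2170.
At 60 labels/s: frame 2170 → 00:00:36:10.

00:00:36:10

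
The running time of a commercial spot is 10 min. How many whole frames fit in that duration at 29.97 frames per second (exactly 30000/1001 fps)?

17982 frames

10 min = 600 s.
Frames = 600 × 30000/1001 = 18000000/1001 ≈ 17982.0180.
Complete frames: 17982.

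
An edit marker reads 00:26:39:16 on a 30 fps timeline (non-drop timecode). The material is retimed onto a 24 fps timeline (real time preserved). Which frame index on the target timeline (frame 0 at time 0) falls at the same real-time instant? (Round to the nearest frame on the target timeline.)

frame 38389

Source frame index: (0×3600 + 26×60 + 39) × 30 + 16 = 47986.
Real time: 47986 / (30) = 23993/15 s.
Target frame: (23993/15) × (24) = 191944/5 ≈ 38388.800 → 38389.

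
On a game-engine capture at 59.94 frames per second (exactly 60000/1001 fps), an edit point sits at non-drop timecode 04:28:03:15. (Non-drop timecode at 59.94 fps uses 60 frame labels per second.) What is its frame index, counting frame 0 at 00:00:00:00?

frame 964995

Total seconds to the label: (4 × 3600 + 28 × 60 + 3) = 16083.
Frame index = 16083 × 60 + 15 = 964995.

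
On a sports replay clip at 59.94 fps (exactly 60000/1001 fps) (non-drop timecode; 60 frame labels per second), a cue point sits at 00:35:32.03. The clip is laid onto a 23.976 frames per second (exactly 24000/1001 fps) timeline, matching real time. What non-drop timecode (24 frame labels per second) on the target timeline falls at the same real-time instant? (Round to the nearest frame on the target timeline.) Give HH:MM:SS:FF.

Source frame index: (0×3600 + 35×60 + 32) × 60 + 3 = 127923.
Real time: 127923 / (60000/1001) = 42683641/20000 s.
Target frame: (42683641/20000) × (24000/1001) = 255846/5 ≈ 51169.200 → 51169.
At 24 labels/s: frame 51169 → 00:35:32:01.

00:35:32:01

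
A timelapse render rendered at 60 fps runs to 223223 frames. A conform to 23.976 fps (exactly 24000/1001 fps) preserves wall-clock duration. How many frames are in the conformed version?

Target frames = source frames × (target rate / source rate) = 223223 × (24000/1001)/(60) = 223223 × 400/1001 = 89200.

89200 frames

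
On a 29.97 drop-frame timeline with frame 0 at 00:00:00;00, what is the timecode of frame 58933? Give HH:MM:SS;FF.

Each 10-minute DF block holds 10 × 60 × 30 − 9 × 2 = 17982 frames. 58933 ÷ 17982 → 3 full blocks, remainder 4987.
Within the partial block the first minute is 1800 frames and each further minute 1798, so 2 further minute boundaries passed. Total skipped labels = 18 × 3 + 2 × 2 = 58.
Non-drop label index = 58933 + 58 = 58991; at 30 labels/s that is 00:32:46:11, i.e. DF 00:32:46;11.

00:32:46;11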